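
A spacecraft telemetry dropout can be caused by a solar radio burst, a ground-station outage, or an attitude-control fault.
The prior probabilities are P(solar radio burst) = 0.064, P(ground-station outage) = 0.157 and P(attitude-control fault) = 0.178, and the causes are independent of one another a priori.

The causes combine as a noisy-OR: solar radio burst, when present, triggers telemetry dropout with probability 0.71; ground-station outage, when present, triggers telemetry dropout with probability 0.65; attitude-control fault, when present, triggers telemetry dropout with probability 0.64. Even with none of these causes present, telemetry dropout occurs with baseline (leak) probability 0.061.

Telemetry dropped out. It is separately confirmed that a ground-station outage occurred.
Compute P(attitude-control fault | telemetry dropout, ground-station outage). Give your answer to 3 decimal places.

Under noisy-OR, P(telemetry dropout | causes) = 1 − (1−0.061)·∏(1−qᵢ) over the active causes.
P(telemetry dropout | ground-station outage) = 0.67135*0.936*0.822 + 0.881686*0.936*0.178 + 0.904691*0.064*0.822 + 0.965689*0.064*0.178 = 0.516531 + 0.146896 + 0.047594 + 0.011001 = 0.722022
Of this, 0.157897 comes from 0.146896 + 0.011001 (the attitude-control fault=true cases).
P(attitude-control fault | telemetry dropout, ground-station outage) = 0.157897 / 0.722022 ≈ 0.219

P(attitude-control fault | telemetry dropout, ground-station outage) ≈ 0.219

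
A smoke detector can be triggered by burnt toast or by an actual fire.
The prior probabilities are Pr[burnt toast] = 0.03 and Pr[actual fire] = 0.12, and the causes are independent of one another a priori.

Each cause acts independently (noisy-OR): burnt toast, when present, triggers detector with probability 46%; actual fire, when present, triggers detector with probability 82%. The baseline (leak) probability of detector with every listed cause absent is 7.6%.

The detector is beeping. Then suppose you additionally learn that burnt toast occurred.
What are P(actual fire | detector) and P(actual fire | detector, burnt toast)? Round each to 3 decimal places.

P(actual fire | detector) ≈ 0.562; P(actual fire | detector, burnt toast) ≈ 0.199

Under noisy-OR, P(detector | causes) = 1 − (1−0.076)·∏(1−qᵢ) over the active causes.
Numerator (weight on configurations with actual fire): 0.097040 + 0.003277 = 0.100317
Denominator P(detector): 0.076·0.97·0.88 + 0.83368·0.97·0.12 + 0.50104·0.03·0.88 + 0.910187·0.03·0.12 = 0.178418
P(actual fire | detector) = 0.100317/0.178418 ≈ 0.562

Now condition on the additional information:
For the numerator, keep only actual fire=true terms: 0.910187×0.12 = 0.109222
The normalizing constant is 0.50104×0.88 + 0.910187×0.12 = 0.550137
P(actual fire | detector, burnt toast) = 0.109222/0.550137 ≈ 0.199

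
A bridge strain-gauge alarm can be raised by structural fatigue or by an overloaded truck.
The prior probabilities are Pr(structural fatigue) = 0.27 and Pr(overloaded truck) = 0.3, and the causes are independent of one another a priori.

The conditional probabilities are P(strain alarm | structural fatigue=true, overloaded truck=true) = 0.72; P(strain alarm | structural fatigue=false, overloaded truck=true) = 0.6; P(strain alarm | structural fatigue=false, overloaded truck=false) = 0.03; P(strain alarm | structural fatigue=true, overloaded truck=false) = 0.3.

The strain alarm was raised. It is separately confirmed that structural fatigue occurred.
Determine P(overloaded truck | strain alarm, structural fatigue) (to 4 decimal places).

By total probability over both values of overloaded truck:
  P(strain alarm | structural fatigue) = 0.3×0.7 + 0.72×0.3
        = 0.210000 + 0.216000 = 0.426000
The terms with overloaded truck present sum to 0.216000, so
  P(overloaded truck | strain alarm, structural fatigue) = 0.216000 / 0.426000 ≈ 0.5070

P(overloaded truck | strain alarm, structural fatigue) ≈ 0.5070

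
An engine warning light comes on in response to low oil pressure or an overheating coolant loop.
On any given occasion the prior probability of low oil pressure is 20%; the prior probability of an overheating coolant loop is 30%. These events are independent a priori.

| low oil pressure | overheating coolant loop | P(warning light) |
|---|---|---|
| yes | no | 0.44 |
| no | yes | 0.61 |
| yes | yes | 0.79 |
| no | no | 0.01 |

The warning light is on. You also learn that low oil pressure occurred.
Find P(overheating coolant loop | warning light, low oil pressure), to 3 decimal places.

P(overheating coolant loop | warning light, low oil pressure) ≈ 0.435

By total probability over both values of overheating coolant loop:
  P(warning light | low oil pressure) = 0.44*0.7 + 0.79*0.3
        = 0.308000 + 0.237000 = 0.545000
Keeping only the overheating coolant loop-present terms gives 0.237000, so
  P(overheating coolant loop | warning light, low oil pressure) = 0.237000 / 0.545000 ≈ 0.435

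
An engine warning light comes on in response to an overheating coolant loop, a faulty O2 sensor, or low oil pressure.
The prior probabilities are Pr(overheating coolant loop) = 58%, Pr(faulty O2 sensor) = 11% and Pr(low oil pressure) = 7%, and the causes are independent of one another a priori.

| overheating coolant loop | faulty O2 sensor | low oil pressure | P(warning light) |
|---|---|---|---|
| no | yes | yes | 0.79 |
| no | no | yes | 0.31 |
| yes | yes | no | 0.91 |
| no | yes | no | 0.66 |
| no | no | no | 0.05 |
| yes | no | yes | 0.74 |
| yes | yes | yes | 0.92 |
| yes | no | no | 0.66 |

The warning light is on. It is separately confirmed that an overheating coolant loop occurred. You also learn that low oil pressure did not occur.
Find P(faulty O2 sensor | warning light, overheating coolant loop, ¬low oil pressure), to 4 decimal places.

P(warning light | overheating coolant loop, ¬low oil pressure) = 0.66·0.89 + 0.91·0.11 = 0.587400 + 0.100100 = 0.687500
Restricting to configurations with faulty O2 sensor present: 0.91·0.11 = 0.100100.
Hence the posterior is 0.100100/0.687500 ≈ 0.1456.

P(faulty O2 sensor | warning light, overheating coolant loop, ¬low oil pressure) ≈ 0.1456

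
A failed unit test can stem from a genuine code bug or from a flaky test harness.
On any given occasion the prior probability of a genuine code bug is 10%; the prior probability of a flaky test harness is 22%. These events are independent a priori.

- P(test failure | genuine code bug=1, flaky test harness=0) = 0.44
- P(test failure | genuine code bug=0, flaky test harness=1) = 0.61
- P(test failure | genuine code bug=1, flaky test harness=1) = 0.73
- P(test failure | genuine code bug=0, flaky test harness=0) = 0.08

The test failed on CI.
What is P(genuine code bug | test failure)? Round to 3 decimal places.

Weight on genuine code bug=true, given the evidence: 0.034320 + 0.016060 = 0.050380
Denominator P(test failure): 0.08*0.9*0.78 + 0.61*0.9*0.22 + 0.44*0.1*0.78 + 0.73*0.1*0.22 = 0.227320
Posterior = 0.050380 / 0.227320 ≈ 0.222

P(genuine code bug | test failure) ≈ 0.222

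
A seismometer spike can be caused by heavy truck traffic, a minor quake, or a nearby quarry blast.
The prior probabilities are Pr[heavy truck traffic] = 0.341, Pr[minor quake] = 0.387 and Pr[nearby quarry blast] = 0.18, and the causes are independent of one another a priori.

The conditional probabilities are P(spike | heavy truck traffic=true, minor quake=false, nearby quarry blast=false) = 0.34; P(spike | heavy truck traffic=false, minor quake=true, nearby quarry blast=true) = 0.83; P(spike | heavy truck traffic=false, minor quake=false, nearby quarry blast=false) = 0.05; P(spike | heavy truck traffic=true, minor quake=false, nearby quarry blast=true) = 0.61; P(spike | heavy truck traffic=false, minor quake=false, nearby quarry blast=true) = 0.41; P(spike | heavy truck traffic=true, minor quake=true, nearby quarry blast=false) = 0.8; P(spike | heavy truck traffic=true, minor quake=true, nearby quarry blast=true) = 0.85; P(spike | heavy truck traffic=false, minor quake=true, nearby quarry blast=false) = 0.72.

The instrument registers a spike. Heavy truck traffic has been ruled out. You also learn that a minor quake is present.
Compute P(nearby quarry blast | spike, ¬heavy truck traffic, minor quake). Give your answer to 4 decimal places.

P(spike | ¬heavy truck traffic, minor quake) = 0.72*0.82 + 0.83*0.18 = 0.590400 + 0.149400 = 0.739800
Restricting to configurations with nearby quarry blast present: 0.83*0.18 = 0.149400.
Hence the posterior is 0.149400/0.739800 ≈ 0.2019.

P(nearby quarry blast | spike, ¬heavy truck traffic, minor quake) ≈ 0.2019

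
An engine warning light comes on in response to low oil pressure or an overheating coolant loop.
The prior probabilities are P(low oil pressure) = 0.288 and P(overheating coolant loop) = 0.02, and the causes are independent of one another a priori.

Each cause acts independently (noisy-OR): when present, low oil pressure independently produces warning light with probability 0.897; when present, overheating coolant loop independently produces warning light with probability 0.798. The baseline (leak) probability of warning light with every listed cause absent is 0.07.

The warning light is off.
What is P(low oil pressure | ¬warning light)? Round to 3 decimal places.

P(low oil pressure | ¬warning light) ≈ 0.040

Under noisy-OR, P(warning light | causes) = 1 − (1−0.07)·∏(1−qᵢ) over the active causes.
Enumerate the 4 (low oil pressure, overheating coolant loop) configurations and weight by the priors:
  P(¬warning light) = 0.93·0.712·0.98 + 0.18786·0.712·0.02 + 0.09579·0.288·0.98 + 0.01935·0.288·0.02
        = 0.648917 + 0.002675 + 0.027036 + 0.000111 = 0.678739
Configurations with low oil pressure contribute 0.027147, so
  P(low oil pressure | ¬warning light) = 0.027147 / 0.678739 ≈ 0.040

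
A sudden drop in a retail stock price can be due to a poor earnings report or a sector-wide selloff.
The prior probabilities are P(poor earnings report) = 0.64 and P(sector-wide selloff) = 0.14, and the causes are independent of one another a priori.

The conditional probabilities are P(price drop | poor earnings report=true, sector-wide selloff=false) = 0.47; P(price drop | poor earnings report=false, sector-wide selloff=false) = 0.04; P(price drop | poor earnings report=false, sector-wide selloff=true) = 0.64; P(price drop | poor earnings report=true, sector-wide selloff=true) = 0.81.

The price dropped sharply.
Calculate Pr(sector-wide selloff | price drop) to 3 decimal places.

Sum P(price drop|·) weighted by the priors over the 4 (poor earnings report, sector-wide selloff) configurations:
  P(price drop) = 0.04·0.36·0.86 + 0.64·0.36·0.14 + 0.47·0.64·0.86 + 0.81·0.64·0.14
        = 0.012384 + 0.032256 + 0.258688 + 0.072576 = 0.375904
Configurations with sector-wide selloff contribute 0.104832, so
  P(sector-wide selloff | price drop) = 0.104832 / 0.375904 ≈ 0.279

Pr(sector-wide selloff | price drop) ≈ 0.279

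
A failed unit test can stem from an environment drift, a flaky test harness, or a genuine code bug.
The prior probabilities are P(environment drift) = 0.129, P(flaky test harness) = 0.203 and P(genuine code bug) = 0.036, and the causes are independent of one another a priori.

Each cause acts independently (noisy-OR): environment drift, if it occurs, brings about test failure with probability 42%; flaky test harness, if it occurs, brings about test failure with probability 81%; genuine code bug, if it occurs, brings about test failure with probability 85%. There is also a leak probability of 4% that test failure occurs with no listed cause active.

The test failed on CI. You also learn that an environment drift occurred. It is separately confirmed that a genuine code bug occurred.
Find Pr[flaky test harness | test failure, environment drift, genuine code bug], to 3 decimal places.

Pr[flaky test harness | test failure, environment drift, genuine code bug] ≈ 0.215

Under noisy-OR, P(test failure | causes) = 1 − (1−0.04)·∏(1−qᵢ) over the active causes.
P(test failure | environment drift, genuine code bug) = 0.91648×0.797 + 0.984131×0.203 = 0.730435 + 0.199779 = 0.930214
Of this, 0.199779 comes from 0.984131×0.203 (the flaky test harness=true cases).
P(flaky test harness | test failure, environment drift, genuine code bug) = 0.199779 / 0.930214 ≈ 0.215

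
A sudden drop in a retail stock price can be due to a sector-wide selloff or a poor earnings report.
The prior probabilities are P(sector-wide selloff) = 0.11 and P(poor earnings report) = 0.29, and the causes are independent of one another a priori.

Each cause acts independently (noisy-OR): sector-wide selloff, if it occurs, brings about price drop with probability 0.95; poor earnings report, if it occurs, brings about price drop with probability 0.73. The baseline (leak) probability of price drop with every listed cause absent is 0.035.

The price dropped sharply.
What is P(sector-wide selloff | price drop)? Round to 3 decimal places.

Under noisy-OR, P(price drop | causes) = 1 − (1−0.035)·∏(1−qᵢ) over the active causes.
P(price drop) = 0.035·0.89·0.71 + 0.73945·0.89·0.29 + 0.95175·0.11·0.71 + 0.986973·0.11·0.29 = 0.022117 + 0.190852 + 0.074332 + 0.031484 = 0.318785
Of this, 0.105816 comes from 0.074332 + 0.031484 (the sector-wide selloff=true cases).
Hence the posterior is 0.105816/0.318785 ≈ 0.332.

P(sector-wide selloff | price drop) ≈ 0.332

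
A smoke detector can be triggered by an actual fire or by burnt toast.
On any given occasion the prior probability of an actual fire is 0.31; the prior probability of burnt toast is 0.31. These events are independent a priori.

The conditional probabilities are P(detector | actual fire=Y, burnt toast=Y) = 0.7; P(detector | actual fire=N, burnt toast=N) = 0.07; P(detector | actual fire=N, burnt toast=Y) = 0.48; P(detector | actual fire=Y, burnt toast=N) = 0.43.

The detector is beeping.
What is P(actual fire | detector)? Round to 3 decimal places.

P(actual fire | detector) ≈ 0.539

For the numerator, keep only actual fire=true terms: 0.091977 + 0.067270 = 0.159247
The normalizing constant is 0.07*0.69*0.69 + 0.48*0.69*0.31 + 0.43*0.31*0.69 + 0.7*0.31*0.31 = 0.295246
Posterior = 0.159247 / 0.295246 ≈ 0.539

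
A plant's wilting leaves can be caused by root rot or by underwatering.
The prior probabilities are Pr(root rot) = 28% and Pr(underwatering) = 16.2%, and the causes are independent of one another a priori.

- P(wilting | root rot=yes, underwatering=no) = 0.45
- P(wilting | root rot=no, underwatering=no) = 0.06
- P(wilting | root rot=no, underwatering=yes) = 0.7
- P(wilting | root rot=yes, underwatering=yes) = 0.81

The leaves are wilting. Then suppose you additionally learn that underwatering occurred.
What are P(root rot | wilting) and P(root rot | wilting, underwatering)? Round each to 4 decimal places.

P(root rot | wilting) ≈ 0.5470; P(root rot | wilting, underwatering) ≈ 0.3103

P(wilting) = 0.06×0.72×0.838 + 0.7×0.72×0.162 + 0.45×0.28×0.838 + 0.81×0.28×0.162 = 0.036202 + 0.081648 + 0.105588 + 0.036742 = 0.260180
The root rot-present share is 0.105588 + 0.036742 = 0.142330.
So P(root rot | wilting) = 0.142330/0.260180 ≈ 0.5470.

Now condition on the additional information:
P(wilting | underwatering) = 0.7*0.72 + 0.81*0.28 = 0.504000 + 0.226800 = 0.730800
Of this, 0.226800 comes from 0.81*0.28 (the root rot=true cases).
Hence the posterior is 0.226800/0.730800 ≈ 0.3103.
The drop from 0.5470 to 0.3103 is the explaining-away (discounting) effect.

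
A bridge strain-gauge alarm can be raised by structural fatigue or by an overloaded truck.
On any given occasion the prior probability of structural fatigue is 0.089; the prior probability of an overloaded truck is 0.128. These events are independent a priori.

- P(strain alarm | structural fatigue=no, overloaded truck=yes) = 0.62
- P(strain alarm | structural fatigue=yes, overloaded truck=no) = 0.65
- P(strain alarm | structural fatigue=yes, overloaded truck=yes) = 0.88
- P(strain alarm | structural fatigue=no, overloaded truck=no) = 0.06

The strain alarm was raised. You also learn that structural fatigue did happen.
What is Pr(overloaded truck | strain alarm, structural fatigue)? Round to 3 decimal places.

Pr(overloaded truck | strain alarm, structural fatigue) ≈ 0.166

P(strain alarm | structural fatigue) = 0.65·0.872 + 0.88·0.128 = 0.566800 + 0.112640 = 0.679440
The overloaded truck-present share is 0.88·0.128 = 0.112640.
So P(overloaded truck | strain alarm, structural fatigue) = 0.112640/0.679440 ≈ 0.166.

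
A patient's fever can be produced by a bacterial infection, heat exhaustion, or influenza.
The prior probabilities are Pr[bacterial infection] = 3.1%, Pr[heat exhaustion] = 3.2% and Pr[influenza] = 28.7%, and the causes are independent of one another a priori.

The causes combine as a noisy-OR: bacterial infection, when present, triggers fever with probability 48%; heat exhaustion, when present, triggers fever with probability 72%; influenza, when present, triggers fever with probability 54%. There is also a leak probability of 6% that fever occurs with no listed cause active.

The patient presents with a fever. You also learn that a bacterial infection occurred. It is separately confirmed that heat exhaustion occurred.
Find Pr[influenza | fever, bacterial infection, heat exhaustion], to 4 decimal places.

Under noisy-OR, P(fever | causes) = 1 − (1−0.06)·∏(1−qᵢ) over the active causes.
P(fever | bacterial infection, heat exhaustion) = 0.863136*0.713 + 0.937043*0.287 = 0.615416 + 0.268931 = 0.884347
Of this, 0.268931 comes from 0.937043*0.287 (the influenza=true cases).
P(influenza | fever, bacterial infection, heat exhaustion) = 0.268931 / 0.884347 ≈ 0.3041

Pr[influenza | fever, bacterial infection, heat exhaustion] ≈ 0.3041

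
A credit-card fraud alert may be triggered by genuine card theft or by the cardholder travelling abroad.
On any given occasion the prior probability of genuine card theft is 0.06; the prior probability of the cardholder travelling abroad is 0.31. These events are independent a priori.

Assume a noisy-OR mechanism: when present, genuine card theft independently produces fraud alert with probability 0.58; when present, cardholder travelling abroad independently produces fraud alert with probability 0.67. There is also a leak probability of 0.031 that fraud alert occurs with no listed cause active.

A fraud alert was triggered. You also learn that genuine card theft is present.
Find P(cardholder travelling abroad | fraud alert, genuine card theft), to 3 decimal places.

P(cardholder travelling abroad | fraud alert, genuine card theft) ≈ 0.396

Under noisy-OR, P(fraud alert | causes) = 1 − (1−0.031)·∏(1−qᵢ) over the active causes.
P(fraud alert | genuine card theft) = 0.59302×0.69 + 0.865697×0.31 = 0.409184 + 0.268366 = 0.677550
Restricting to configurations with cardholder travelling abroad present: 0.865697×0.31 = 0.268366.
Hence the posterior is 0.268366/0.677550 ≈ 0.396.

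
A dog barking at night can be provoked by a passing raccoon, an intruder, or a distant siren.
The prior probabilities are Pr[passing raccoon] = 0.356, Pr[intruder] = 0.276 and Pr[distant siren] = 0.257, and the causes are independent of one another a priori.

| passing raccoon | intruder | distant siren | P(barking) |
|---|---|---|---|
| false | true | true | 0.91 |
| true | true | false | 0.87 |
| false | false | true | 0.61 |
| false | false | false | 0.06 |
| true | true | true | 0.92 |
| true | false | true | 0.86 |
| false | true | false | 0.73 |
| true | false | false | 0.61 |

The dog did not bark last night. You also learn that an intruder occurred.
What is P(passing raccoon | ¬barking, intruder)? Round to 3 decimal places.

P(passing raccoon | ¬barking, intruder) ≈ 0.224

P(¬barking | intruder) = 0.27*0.644*0.743 + 0.09*0.644*0.257 + 0.13*0.356*0.743 + 0.08*0.356*0.257 = 0.129193 + 0.014896 + 0.034386 + 0.007319 = 0.185794
The passing raccoon-present share is 0.034386 + 0.007319 = 0.041705.
So P(passing raccoon | ¬barking, intruder) = 0.041705/0.185794 ≈ 0.224.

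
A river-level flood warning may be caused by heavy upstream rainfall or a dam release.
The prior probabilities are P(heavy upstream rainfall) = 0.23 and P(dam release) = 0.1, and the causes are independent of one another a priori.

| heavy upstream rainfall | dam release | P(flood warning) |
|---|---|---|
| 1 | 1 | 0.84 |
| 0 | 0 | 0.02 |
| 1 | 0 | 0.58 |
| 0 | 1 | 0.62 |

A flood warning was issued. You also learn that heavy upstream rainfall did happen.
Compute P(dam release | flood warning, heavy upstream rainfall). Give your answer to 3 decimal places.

P(flood warning | heavy upstream rainfall) = 0.58*0.9 + 0.84*0.1 = 0.522000 + 0.084000 = 0.606000
The dam release-present share is 0.84*0.1 = 0.084000.
So P(dam release | flood warning, heavy upstream rainfall) = 0.084000/0.606000 ≈ 0.139.

P(dam release | flood warning, heavy upstream rainfall) ≈ 0.139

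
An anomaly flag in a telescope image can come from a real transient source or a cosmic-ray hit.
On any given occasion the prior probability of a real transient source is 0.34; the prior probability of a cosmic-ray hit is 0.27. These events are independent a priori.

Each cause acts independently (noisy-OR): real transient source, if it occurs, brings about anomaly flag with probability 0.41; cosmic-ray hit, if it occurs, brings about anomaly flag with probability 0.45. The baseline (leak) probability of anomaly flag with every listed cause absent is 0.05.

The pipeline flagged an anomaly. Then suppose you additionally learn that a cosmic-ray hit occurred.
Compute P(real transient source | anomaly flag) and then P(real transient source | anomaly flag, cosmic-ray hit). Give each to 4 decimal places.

P(real transient source | anomaly flag) ≈ 0.6125; P(real transient source | anomaly flag, cosmic-ray hit) ≈ 0.4274

Under noisy-OR, P(anomaly flag | causes) = 1 − (1−0.05)·∏(1−qᵢ) over the active causes.
P(anomaly flag) = 0.05×0.66×0.73 + 0.4775×0.66×0.27 + 0.4395×0.34×0.73 + 0.691725×0.34×0.27 = 0.024090 + 0.085090 + 0.109084 + 0.063500 = 0.281764
Of this, 0.172584 comes from 0.109084 + 0.063500 (the real transient source=true cases).
So P(real transient source | anomaly flag) = 0.172584/0.281764 ≈ 0.6125.

With the extra evidence:
For the numerator, keep only real transient source=true terms: 0.691725·0.34 = 0.235187
The normalizing constant is 0.4775·0.66 + 0.691725·0.34 = 0.550337
Posterior = 0.235187 / 0.550337 ≈ 0.4274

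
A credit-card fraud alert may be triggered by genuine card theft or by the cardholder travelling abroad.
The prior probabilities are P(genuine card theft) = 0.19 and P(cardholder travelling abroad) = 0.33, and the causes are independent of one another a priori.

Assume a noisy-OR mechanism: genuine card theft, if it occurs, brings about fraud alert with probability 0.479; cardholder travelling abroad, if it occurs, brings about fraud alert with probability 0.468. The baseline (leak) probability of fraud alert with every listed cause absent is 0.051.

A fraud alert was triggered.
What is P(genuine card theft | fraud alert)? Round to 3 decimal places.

P(genuine card theft | fraud alert) ≈ 0.409

Under noisy-OR, P(fraud alert | causes) = 1 − (1−0.051)·∏(1−qᵢ) over the active causes.
For the numerator, keep only genuine card theft=true terms: 0.064359 + 0.046208 = 0.110567
Normalizer over all consistent configurations: 0.051·0.81·0.67 + 0.495132·0.81·0.33 + 0.505571·0.19·0.67 + 0.736964·0.19·0.33 = 0.270594
Posterior = 0.110567 / 0.270594 ≈ 0.409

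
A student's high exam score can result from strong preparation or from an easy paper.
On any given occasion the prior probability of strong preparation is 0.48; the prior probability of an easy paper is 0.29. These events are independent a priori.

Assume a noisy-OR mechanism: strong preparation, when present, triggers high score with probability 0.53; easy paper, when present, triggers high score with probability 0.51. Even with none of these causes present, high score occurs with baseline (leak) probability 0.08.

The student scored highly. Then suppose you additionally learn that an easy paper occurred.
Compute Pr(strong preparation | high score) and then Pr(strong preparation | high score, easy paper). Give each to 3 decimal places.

Under noisy-OR, P(high score | causes) = 1 − (1−0.08)·∏(1−qᵢ) over the active causes.
Enumerate the 4 (strong preparation, easy paper) configurations and weight by the priors:
  P(high score) = 0.08×0.52×0.71 + 0.5492×0.52×0.29 + 0.5676×0.48×0.71 + 0.788124×0.48×0.29
        = 0.029536 + 0.082819 + 0.193438 + 0.109707 = 0.415500
The terms with strong preparation present sum to 0.303145, so
  P(strong preparation | high score) = 0.303145 / 0.415500 ≈ 0.730

With the extra evidence:
Sum P(high score|·) weighted by the priors over both values of strong preparation:
  P(high score | easy paper) = 0.5492·0.52 + 0.788124·0.48
        = 0.285584 + 0.378300 = 0.663884
Configurations with strong preparation contribute 0.378300, so
  P(strong preparation | high score, easy paper) = 0.378300 / 0.663884 ≈ 0.570
The drop from 0.730 to 0.570 is the explaining-away (discounting) effect.

Pr(strong preparation | high score) ≈ 0.730; Pr(strong preparation | high score, easy paper) ≈ 0.570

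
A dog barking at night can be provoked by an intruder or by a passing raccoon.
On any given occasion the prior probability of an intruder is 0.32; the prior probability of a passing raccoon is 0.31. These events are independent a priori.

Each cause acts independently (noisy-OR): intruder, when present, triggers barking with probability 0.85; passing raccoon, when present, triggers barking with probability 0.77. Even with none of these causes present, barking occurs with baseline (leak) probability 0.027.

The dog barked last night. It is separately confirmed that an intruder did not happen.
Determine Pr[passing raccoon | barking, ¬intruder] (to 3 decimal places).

Under noisy-OR, P(barking | causes) = 1 − (1−0.027)·∏(1−qᵢ) over the active causes.
P(barking | ¬intruder) = 0.027·0.69 + 0.77621·0.31 = 0.018630 + 0.240625 = 0.259255
The passing raccoon-present share is 0.77621·0.31 = 0.240625.
P(passing raccoon | barking, ¬intruder) = 0.240625 / 0.259255 ≈ 0.928

Pr[passing raccoon | barking, ¬intruder] ≈ 0.928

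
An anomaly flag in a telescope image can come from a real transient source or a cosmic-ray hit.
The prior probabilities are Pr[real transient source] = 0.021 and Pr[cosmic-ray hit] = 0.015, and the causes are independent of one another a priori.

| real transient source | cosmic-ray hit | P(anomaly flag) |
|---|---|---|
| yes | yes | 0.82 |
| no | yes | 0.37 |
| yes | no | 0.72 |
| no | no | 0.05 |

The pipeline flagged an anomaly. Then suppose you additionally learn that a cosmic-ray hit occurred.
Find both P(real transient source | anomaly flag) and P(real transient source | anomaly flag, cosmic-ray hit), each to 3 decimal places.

P(real transient source | anomaly flag) ≈ 0.220; P(real transient source | anomaly flag, cosmic-ray hit) ≈ 0.045

By total probability over the 4 (real transient source, cosmic-ray hit) configurations:
  P(anomaly flag) = 0.05·0.979·0.985 + 0.37·0.979·0.015 + 0.72·0.021·0.985 + 0.82·0.021·0.015
        = 0.048216 + 0.005433 + 0.014893 + 0.000258 = 0.068800
Configurations with real transient source contribute 0.015151, so
  P(real transient source | anomaly flag) = 0.015151 / 0.068800 ≈ 0.220

Now also conditioning on cosmic-ray hit=true:
P(anomaly flag | cosmic-ray hit) = 0.37×0.979 + 0.82×0.021 = 0.362230 + 0.017220 = 0.379450
Restricting to configurations with real transient source present: 0.82×0.021 = 0.017220.
So P(real transient source | anomaly flag, cosmic-ray hit) = 0.017220/0.379450 ≈ 0.045.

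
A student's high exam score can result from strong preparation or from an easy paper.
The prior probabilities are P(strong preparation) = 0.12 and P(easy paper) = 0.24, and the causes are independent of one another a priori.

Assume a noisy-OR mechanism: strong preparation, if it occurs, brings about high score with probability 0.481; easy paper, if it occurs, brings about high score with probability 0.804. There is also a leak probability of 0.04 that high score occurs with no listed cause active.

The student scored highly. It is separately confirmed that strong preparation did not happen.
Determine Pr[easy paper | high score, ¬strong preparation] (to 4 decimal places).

Pr[easy paper | high score, ¬strong preparation] ≈ 0.8650

Under noisy-OR, P(high score | causes) = 1 − (1−0.04)·∏(1−qᵢ) over the active causes.
P(high score | ¬strong preparation) = 0.04*0.76 + 0.81184*0.24 = 0.030400 + 0.194842 = 0.225242
Restricting to configurations with easy paper present: 0.81184*0.24 = 0.194842.
So P(easy paper | high score, ¬strong preparation) = 0.194842/0.225242 ≈ 0.8650.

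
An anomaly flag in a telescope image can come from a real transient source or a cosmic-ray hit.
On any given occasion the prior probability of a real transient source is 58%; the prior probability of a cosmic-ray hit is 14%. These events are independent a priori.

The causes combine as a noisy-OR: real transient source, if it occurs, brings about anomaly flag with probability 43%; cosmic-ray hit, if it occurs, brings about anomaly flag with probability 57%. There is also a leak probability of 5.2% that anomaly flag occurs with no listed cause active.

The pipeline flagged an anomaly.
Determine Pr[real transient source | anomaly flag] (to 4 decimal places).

Pr[real transient source | anomaly flag] ≈ 0.8447

Under noisy-OR, P(anomaly flag | causes) = 1 − (1−0.052)·∏(1−qᵢ) over the active causes.
P(anomaly flag) = 0.052×0.42×0.86 + 0.59236×0.42×0.14 + 0.45964×0.58×0.86 + 0.767645×0.58×0.14 = 0.018782 + 0.034831 + 0.229268 + 0.062333 = 0.345214
The real transient source-present share is 0.229268 + 0.062333 = 0.291601.
P(real transient source | anomaly flag) = 0.291601 / 0.345214 ≈ 0.8447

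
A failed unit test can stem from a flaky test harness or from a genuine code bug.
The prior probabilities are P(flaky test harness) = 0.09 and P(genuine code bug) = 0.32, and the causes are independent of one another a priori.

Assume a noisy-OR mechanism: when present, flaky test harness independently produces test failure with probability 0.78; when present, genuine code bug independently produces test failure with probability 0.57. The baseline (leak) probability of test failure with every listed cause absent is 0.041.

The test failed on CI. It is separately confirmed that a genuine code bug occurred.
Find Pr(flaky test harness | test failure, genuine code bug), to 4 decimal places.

Under noisy-OR, P(test failure | causes) = 1 − (1−0.041)·∏(1−qᵢ) over the active causes.
Weight on flaky test harness=true, given the evidence: 0.909279*0.09 = 0.081835
The normalizing constant is 0.58763*0.91 + 0.909279*0.09 = 0.616578
P(flaky test harness | test failure, genuine code bug) = 0.081835/0.616578 ≈ 0.1327

Pr(flaky test harness | test failure, genuine code bug) ≈ 0.1327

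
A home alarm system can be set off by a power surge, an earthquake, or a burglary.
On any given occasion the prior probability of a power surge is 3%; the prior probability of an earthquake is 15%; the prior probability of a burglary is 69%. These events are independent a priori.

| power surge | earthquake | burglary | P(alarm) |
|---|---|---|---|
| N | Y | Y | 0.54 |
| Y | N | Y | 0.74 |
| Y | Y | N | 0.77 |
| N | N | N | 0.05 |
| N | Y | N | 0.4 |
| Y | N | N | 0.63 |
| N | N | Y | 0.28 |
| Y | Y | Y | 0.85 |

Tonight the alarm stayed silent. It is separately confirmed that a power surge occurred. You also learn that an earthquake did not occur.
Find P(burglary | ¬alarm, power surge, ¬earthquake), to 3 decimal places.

P(burglary | ¬alarm, power surge, ¬earthquake) ≈ 0.610

For the numerator, keep only burglary=true terms: 0.26*0.69 = 0.179400
Normalizer over all consistent configurations: 0.37*0.31 + 0.26*0.69 = 0.294100
P(burglary | ¬alarm, power surge, ¬earthquake) = 0.179400/0.294100 ≈ 0.610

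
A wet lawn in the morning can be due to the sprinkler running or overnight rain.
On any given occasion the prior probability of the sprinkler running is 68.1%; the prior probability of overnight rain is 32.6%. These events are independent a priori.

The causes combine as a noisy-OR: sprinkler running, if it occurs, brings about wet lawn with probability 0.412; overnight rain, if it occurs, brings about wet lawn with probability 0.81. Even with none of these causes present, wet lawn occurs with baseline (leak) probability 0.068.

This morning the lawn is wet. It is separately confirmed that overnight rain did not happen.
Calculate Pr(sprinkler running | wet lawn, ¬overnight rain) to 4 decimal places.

Under noisy-OR, P(wet lawn | causes) = 1 − (1−0.068)·∏(1−qᵢ) over the active causes.
P(wet lawn | ¬overnight rain) = 0.068·0.319 + 0.451984·0.681 = 0.021692 + 0.307801 = 0.329493
Restricting to configurations with sprinkler running present: 0.451984·0.681 = 0.307801.
Hence the posterior is 0.307801/0.329493 ≈ 0.9342.

Pr(sprinkler running | wet lawn, ¬overnight rain) ≈ 0.9342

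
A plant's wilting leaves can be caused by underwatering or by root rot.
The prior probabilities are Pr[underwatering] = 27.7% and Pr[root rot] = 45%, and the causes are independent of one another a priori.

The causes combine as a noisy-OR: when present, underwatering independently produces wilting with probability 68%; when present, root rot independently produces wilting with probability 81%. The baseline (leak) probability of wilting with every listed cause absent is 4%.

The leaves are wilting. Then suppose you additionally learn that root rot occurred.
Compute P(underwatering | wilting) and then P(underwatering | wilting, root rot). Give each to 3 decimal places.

Under noisy-OR, P(wilting | causes) = 1 − (1−0.04)·∏(1−qᵢ) over the active causes.
P(wilting) = 0.04×0.723×0.55 + 0.8176×0.723×0.45 + 0.6928×0.277×0.55 + 0.941632×0.277×0.45 = 0.015906 + 0.266006 + 0.105548 + 0.117374 = 0.504834
The underwatering-present share is 0.105548 + 0.117374 = 0.222922.
P(underwatering | wilting) = 0.222922 / 0.504834 ≈ 0.442

Now condition on the additional information:
P(wilting | root rot) = 0.8176·0.723 + 0.941632·0.277 = 0.591125 + 0.260832 = 0.851957
Restricting to configurations with underwatering present: 0.941632·0.277 = 0.260832.
Hence the posterior is 0.260832/0.851957 ≈ 0.306.
Conditioning on root rot lowers the posterior on underwatering: the classic explaining-away effect in a common-effect structure.

P(underwatering | wilting) ≈ 0.442; P(underwatering | wilting, root rot) ≈ 0.306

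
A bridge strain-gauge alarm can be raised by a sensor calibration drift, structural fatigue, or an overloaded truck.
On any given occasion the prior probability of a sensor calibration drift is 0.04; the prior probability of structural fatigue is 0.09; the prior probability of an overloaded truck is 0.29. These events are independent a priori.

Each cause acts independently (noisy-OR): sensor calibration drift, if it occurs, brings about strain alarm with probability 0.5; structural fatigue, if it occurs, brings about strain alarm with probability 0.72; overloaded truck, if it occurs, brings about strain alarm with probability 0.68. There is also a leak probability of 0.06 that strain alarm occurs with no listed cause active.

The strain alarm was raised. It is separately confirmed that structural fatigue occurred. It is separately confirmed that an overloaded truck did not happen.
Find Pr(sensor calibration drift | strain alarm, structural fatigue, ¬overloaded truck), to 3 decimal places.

Under noisy-OR, P(strain alarm | causes) = 1 − (1−0.06)·∏(1−qᵢ) over the active causes.
By total probability over both values of sensor calibration drift:
  P(strain alarm | structural fatigue, ¬overloaded truck) = 0.7368·0.96 + 0.8684·0.04
        = 0.707328 + 0.034736 = 0.742064
Configurations with sensor calibration drift contribute 0.034736, so
  P(sensor calibration drift | strain alarm, structural fatigue, ¬overloaded truck) = 0.034736 / 0.742064 ≈ 0.047

Pr(sensor calibration drift | strain alarm, structural fatigue, ¬overloaded truck) ≈ 0.047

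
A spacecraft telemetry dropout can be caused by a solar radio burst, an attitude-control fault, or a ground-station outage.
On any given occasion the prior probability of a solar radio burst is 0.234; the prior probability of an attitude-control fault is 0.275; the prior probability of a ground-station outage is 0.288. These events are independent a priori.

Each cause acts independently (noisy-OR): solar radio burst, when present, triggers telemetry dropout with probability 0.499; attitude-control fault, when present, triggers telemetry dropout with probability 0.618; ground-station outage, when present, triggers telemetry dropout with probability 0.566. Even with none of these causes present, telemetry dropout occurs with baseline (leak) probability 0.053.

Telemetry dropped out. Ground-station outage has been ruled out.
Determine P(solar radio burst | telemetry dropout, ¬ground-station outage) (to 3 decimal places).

Under noisy-OR, P(telemetry dropout | causes) = 1 − (1−0.053)·∏(1−qᵢ) over the active causes.
P(telemetry dropout | ¬ground-station outage) = 0.053*0.766*0.725 + 0.638246*0.766*0.275 + 0.525553*0.234*0.725 + 0.818761*0.234*0.275 = 0.029434 + 0.134447 + 0.089160 + 0.052687 = 0.305728
The solar radio burst-present share is 0.089160 + 0.052687 = 0.141847.
Hence the posterior is 0.141847/0.305728 ≈ 0.464.

P(solar radio burst | telemetry dropout, ¬ground-station outage) ≈ 0.464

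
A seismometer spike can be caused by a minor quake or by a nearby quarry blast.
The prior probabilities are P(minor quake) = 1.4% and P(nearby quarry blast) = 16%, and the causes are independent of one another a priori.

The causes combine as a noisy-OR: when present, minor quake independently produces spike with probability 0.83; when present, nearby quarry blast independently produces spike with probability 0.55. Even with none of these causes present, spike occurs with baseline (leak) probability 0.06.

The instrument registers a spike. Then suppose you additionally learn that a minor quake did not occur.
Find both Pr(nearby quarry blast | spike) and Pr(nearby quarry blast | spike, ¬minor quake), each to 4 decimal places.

Pr(nearby quarry blast | spike) ≈ 0.6098; Pr(nearby quarry blast | spike, ¬minor quake) ≈ 0.6469

Under noisy-OR, P(spike | causes) = 1 − (1−0.06)·∏(1−qᵢ) over the active causes.
Enumerate the 4 (minor quake, nearby quarry blast) configurations and weight by the priors:
  P(spike) = 0.06×0.986×0.84 + 0.577×0.986×0.16 + 0.8402×0.014×0.84 + 0.92809×0.014×0.16
        = 0.049694 + 0.091028 + 0.009881 + 0.002079 = 0.152682
Keeping only the nearby quarry blast-present terms gives 0.093107, so
  P(nearby quarry blast | spike) = 0.093107 / 0.152682 ≈ 0.6098

Now also conditioning on minor quake≠true:
Numerator (weight on configurations with nearby quarry blast): 0.577·0.16 = 0.092320
Normalizer over all consistent configurations: 0.06·0.84 + 0.577·0.16 = 0.142720
P(nearby quarry blast | spike, ¬minor quake) = 0.092320/0.142720 ≈ 0.6469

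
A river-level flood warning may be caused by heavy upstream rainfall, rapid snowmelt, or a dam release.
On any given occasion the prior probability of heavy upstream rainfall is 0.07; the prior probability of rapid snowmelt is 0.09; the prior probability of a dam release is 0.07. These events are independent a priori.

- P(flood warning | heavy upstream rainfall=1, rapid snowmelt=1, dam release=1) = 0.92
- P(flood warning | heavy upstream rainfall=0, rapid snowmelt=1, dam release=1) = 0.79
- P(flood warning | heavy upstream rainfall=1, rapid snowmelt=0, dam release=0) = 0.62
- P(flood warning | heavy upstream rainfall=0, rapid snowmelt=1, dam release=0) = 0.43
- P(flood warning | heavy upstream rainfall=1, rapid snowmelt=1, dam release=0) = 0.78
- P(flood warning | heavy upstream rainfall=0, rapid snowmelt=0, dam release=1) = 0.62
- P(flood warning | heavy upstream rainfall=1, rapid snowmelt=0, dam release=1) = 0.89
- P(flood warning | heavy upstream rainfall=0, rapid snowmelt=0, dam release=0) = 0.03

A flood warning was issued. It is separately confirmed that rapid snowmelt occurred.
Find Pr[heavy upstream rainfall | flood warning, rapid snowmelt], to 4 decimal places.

Weight on heavy upstream rainfall=true, given the evidence: 0.050778 + 0.004508 = 0.055286
Normalizer over all consistent configurations: 0.43*0.93*0.93 + 0.79*0.93*0.07 + 0.78*0.07*0.93 + 0.92*0.07*0.07 = 0.478622
P(heavy upstream rainfall | flood warning, rapid snowmelt) = 0.055286/0.478622 ≈ 0.1155

Pr[heavy upstream rainfall | flood warning, rapid snowmelt] ≈ 0.1155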